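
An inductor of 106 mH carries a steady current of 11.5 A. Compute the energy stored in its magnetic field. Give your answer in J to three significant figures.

Stored magnetic energy: U = ½LI².
U = ½(0.106 H)(11.5 A)² = 7.009 J.

U ≈ 7.01 J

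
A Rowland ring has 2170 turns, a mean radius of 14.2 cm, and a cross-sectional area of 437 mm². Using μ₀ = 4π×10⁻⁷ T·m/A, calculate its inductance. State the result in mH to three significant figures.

L ≈ 2.90 mH

For a thin toroid, L = μ₀N²A/(2πR).
L = (4π×10⁻⁷)(2170)²(4.370×10^-4) / (2π×0.142 m) = 2.898×10^-3 H.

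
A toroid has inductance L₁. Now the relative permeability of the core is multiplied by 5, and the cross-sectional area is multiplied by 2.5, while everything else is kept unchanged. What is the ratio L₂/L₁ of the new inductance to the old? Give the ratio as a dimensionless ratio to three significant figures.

L₂/L₁ = 12.5

For a toroid, L ∝ μᵣN²A/R.
L₂/L₁ = (5) × (2.5) = 12.5.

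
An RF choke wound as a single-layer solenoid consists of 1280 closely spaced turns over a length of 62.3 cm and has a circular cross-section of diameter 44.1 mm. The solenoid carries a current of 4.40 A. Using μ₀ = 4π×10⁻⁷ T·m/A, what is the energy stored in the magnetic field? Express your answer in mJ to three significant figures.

U ≈ 48.9 mJ

A = π(d/2)² = π(2.205×10^-2 m)² = 1.527×10^-3 m².
L = μ₀N²A/ℓ = (4π×10⁻⁷)(1280)²(1.527×10^-3)/(0.623) = 5.048×10^-3 H.
U = ½LI² = ½(5.048×10^-3)(4.40)² = 4.886×10^-2 J.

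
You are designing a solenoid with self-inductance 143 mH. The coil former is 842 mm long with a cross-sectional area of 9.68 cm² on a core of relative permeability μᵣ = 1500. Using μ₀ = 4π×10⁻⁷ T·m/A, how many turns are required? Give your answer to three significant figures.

A = 9.68 cm² = 9.680×10^-4 m².
From L = μ₀μᵣN²A/ℓ, N = √(Lℓ / (μ₀μᵣA)).
N = √[(0.143)(0.842) / ((4π×10⁻⁷)(1500)×9.680×10^-4)] = √(6.599×10^4) ≈ 256.9.

N ≈ 257 turns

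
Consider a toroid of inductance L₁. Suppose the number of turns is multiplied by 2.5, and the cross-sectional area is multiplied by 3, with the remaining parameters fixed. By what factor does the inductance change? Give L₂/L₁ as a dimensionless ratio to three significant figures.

L₂/L₁ = 18.8

For a toroid, L ∝ μᵣN²A/R.
L₂/L₁ = (2.5)^2 × (3) = 18.8.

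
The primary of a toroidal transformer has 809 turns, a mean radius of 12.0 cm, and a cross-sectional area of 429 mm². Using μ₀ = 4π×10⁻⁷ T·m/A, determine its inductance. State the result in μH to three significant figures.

For a thin toroid, L = μ₀N²A/(2πR).
L = (4π×10⁻⁷)(809)²(4.290×10^-4) / (2π×0.12 m) = 4.680×10^-4 H.

L ≈ 468 μH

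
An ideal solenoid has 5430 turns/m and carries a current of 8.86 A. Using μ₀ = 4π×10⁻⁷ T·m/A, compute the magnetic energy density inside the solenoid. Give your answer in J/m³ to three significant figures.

u ≈ 1450 J/m³

B = μ₀nI = (4π×10⁻⁷)(5.430×10^3)(8.86) = 6.046×10^-2 T.
u = B²/(2μ₀) = (6.046×10^-2)²/(2×4π×10⁻⁷) = 1.454×10^3 J/m³.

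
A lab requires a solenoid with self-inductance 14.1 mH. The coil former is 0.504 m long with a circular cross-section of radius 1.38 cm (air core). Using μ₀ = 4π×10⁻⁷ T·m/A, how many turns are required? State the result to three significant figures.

A = πr² = π(1.380×10^-2 m)² = 5.983×10^-4 m².
From L = μ₀N²A/ℓ, N = √(Lℓ / (μ₀A)).
N = √[(1.410×10^-2)(0.504) / ((4π×10⁻⁷)×5.983×10^-4)] = √(9.452×10^6) ≈ 3074.4.

N ≈ 3070 turns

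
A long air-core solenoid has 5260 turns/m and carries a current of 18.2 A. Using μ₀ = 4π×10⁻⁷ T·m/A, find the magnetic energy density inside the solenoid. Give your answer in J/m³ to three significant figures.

B = μ₀nI = (4π×10⁻⁷)(5.260×10^3)(18.2) = 0.1203 T.
u = B²/(2μ₀) = (0.1203)²/(2×4π×10⁻⁷) = 5.758×10^3 J/m³.

u ≈ 5760 J/m³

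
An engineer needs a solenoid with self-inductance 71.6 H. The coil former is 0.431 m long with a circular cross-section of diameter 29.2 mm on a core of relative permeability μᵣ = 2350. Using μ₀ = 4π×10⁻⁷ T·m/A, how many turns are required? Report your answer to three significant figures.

A = π(d/2)² = π(1.460×10^-2 m)² = 6.697×10^-4 m².
From L = μ₀μᵣN²A/ℓ, N = √(Lℓ / (μ₀μᵣA)).
N = √[(71.6)(0.431) / ((4π×10⁻⁷)(2350)×6.697×10^-4)] = √(1.560×10^7) ≈ 3950.3.

N ≈ 3950 turns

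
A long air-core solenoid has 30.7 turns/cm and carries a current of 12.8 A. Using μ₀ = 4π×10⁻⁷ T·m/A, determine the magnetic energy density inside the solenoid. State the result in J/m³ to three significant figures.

u ≈ 970 J/m³

B = μ₀nI = (4π×10⁻⁷)(3.070×10^3)(12.8) = 4.938×10^-2 T.
u = B²/(2μ₀) = (4.938×10^-2)²/(2×4π×10⁻⁷) = 970.2 J/m³.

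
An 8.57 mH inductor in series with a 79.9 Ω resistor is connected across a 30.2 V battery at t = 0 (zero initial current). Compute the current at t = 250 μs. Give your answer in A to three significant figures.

I ≈ 0.341 A

τ = L/R = 8.570×10^-3/79.9 = 1.073×10^-4 s; final current I_∞ = ε/R = 30.2/79.9 = 0.378 A.
I(t) = I_∞(1 − e^(−t/τ)) with t/τ = 2.331.
I = (0.378)(1 − e^(−2.331)) = 0.3412 A.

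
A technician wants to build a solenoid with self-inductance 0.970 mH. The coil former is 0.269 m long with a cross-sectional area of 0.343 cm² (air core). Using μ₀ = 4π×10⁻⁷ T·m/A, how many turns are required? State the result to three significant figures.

N ≈ 2460 turns

A = 0.343 cm² = 3.430×10^-5 m².
From L = μ₀N²A/ℓ, N = √(Lℓ / (μ₀A)).
N = √[(9.700×10^-4)(0.269) / ((4π×10⁻⁷)×3.430×10^-5)] = √(6.054×10^6) ≈ 2460.4.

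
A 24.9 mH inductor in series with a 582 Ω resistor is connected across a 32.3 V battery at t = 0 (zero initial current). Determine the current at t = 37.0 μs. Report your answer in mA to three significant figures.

I ≈ 32.1 mA

τ = L/R = 2.490×10^-2/582 = 4.278×10^-5 s; final current I_∞ = ε/R = 32.3/582 = 5.550×10^-2 A.
I(t) = I_∞(1 − e^(−t/τ)) with t/τ = 0.865.
I = (5.550×10^-2)(1 − e^(−0.865)) = 3.213×10^-2 A.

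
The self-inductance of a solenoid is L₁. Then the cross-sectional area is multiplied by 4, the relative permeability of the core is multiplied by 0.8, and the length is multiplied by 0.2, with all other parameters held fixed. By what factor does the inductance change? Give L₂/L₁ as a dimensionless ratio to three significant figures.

For a solenoid, L ∝ μᵣN²A/ℓ.
L₂/L₁ = (4) × (0.8) × (0.2)^-1 = 16.0.

L₂/L₁ = 16.0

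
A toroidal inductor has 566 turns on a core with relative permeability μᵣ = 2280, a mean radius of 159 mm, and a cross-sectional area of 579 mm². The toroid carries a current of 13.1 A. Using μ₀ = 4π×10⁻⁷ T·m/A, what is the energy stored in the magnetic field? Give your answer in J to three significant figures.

L = μ₀μᵣN²A/(2πR) = (4π×10⁻⁷)(2280)(566)²(5.790×10^-4)/(2π×0.159) = 0.532 H.
U = ½LI² = ½(0.532)(13.1)² = 45.64 J.

U ≈ 45.6 J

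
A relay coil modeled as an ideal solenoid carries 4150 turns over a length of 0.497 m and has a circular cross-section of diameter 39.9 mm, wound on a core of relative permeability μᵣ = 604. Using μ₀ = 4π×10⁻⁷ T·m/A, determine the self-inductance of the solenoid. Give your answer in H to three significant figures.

A = π(d/2)² = π(1.995×10^-2 m)² = 1.250×10^-3 m².
For a long solenoid, L = μ₀μᵣN²A/ℓ.
L = (4π×10⁻⁷)(604)(4150)²(1.250×10^-3)/(0.497 m) = 32.89 H.

L ≈ 32.9 H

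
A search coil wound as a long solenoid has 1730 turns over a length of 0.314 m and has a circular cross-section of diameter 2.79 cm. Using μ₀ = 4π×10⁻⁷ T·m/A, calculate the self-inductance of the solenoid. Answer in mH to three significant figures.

L ≈ 7.32 mH

A = π(d/2)² = π(1.395×10^-2 m)² = 6.114×10^-4 m².
For a long solenoid, L = μ₀N²A/ℓ.
L = (4π×10⁻⁷)(1730)²(6.114×10^-4)/(0.314 m) = 7.323×10^-3 H.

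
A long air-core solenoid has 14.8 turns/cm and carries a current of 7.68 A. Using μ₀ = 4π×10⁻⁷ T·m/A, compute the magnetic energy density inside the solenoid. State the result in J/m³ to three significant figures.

u ≈ 81.2 J/m³

B = μ₀nI = (4π×10⁻⁷)(1.480×10^3)(7.68) = 1.428×10^-2 T.
u = B²/(2μ₀) = (1.428×10^-2)²/(2×4π×10⁻⁷) = 81.18 J/m³.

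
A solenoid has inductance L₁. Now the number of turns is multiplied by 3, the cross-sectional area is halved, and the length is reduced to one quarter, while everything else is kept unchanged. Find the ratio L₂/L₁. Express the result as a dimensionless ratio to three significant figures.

For a solenoid, L ∝ μᵣN²A/ℓ.
L₂/L₁ = (3)^2 × (0.5) × (0.25)^-1 = 18.0.

L₂/L₁ = 18.0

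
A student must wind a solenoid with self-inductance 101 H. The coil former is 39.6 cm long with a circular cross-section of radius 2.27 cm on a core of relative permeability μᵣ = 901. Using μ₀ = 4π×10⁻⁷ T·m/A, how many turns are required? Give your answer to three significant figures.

A = πr² = π(2.270×10^-2 m)² = 1.619×10^-3 m².
From L = μ₀μᵣN²A/ℓ, N = √(Lℓ / (μ₀μᵣA)).
N = √[(101)(0.396) / ((4π×10⁻⁷)(901)×1.619×10^-3)] = √(2.182×10^7) ≈ 4671.3.

N ≈ 4670 turns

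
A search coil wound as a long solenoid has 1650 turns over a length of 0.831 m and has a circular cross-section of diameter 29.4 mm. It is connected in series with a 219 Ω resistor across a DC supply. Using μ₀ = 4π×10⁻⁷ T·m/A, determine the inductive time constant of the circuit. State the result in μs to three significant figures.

τ ≈ 12.8 μs

A = π(d/2)² = π(1.470×10^-2 m)² = 6.789×10^-4 m².
L = μ₀N²A/ℓ = (4π×10⁻⁷)(1650)²(6.789×10^-4)/(0.831) = 2.7949×10^-3 H.
τ = L/R = (2.7949×10^-3)/(219) = 1.276×10^-5 s.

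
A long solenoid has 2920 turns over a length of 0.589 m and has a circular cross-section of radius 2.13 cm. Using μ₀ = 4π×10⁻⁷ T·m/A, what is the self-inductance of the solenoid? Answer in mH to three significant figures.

L ≈ 25.9 mH

A = πr² = π(2.130×10^-2 m)² = 1.425×10^-3 m².
For a long solenoid, L = μ₀N²A/ℓ.
L = (4π×10⁻⁷)(2920)²(1.425×10^-3)/(0.589 m) = 2.593×10^-2 H.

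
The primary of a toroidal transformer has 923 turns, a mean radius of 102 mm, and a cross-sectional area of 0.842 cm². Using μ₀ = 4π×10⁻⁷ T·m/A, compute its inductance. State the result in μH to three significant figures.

L ≈ 141 μH

For a thin toroid, L = μ₀N²A/(2πR).
L = (4π×10⁻⁷)(923)²(8.420×10^-5) / (2π×0.102 m) = 1.407×10^-4 H.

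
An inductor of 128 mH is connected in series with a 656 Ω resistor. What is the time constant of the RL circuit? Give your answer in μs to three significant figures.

τ ≈ 195 μs

τ = L/R = (0.128 H)/(656 Ω) = 1.951×10^-4 s.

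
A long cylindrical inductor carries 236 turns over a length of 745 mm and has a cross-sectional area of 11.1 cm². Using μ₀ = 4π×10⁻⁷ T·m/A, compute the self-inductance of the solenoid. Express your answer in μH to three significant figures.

L ≈ 104 μH

A = 11.1 cm² = 1.110×10^-3 m².
For a long solenoid, L = μ₀N²A/ℓ.
L = (4π×10⁻⁷)(236)²(1.110×10^-3)/(0.745 m) = 1.043×10^-4 H.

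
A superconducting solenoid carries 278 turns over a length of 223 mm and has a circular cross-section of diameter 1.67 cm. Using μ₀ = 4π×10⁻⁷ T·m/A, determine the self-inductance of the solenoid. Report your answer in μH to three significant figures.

A = π(d/2)² = π(8.350×10^-3 m)² = 2.190×10^-4 m².
For a long solenoid, L = μ₀N²A/ℓ.
L = (4π×10⁻⁷)(278)²(2.190×10^-4)/(0.223 m) = 9.539×10^-5 H.

L ≈ 95.4 μH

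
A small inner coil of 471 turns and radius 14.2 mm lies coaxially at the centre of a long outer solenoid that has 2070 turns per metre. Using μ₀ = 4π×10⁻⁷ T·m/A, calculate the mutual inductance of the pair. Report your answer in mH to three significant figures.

M ≈ 0.776 mH

The outer solenoid produces a uniform field B₁ = μ₀n₁I₁ across the inner coil,
so the flux linkage is N₂Φ = N₂B₁A₂ = μ₀n₁N₂A₂·I₁, giving M = μ₀n₁N₂A₂.
A₂ = πr² = π(1.420×10^-2 m)² = 6.3347×10^-4 m².
M = (4π×10⁻⁷)(2070)(471)(6.3347×10^-4) = 7.761×10^-4 H.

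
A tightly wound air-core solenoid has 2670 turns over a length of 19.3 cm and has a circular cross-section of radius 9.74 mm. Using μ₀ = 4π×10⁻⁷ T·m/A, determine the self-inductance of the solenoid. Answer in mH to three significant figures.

A = πr² = π(9.740×10^-3 m)² = 2.980×10^-4 m².
For a long solenoid, L = μ₀N²A/ℓ.
L = (4π×10⁻⁷)(2670)²(2.980×10^-4)/(0.193 m) = 1.383×10^-2 H.

L ≈ 13.8 mH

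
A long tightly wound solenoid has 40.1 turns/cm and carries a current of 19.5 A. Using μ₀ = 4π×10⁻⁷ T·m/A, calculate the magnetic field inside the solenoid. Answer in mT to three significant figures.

Inside a long solenoid, B = μ₀nI.
B = (4π×10⁻⁷)(4.010×10^3 m⁻¹)(19.5 A) = 9.826×10^-2 T.

B ≈ 98.3 mT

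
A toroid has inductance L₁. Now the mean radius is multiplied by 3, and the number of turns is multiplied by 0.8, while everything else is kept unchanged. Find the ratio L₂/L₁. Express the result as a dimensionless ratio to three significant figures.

For a toroid, L ∝ μᵣN²A/R.
L₂/L₁ = (3)^-1 × (0.8)^2 = 0.213.

L₂/L₁ = 0.213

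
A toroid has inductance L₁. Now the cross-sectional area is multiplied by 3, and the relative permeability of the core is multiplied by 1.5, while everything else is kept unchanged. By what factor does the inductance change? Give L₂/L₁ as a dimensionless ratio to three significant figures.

L₂/L₁ = 4.50

For a toroid, L ∝ μᵣN²A/R.
L₂/L₁ = (3) × (1.5) = 4.50.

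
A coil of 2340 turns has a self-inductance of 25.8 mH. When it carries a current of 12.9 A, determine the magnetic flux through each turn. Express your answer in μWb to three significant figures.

From L = NΦ_B/I, the flux per turn is Φ_B = LI/N.
Φ_B = (2.580×10^-2 H)(12.9 A)/2340 = 1.422×10^-4 Wb.

Φ_B ≈ 142 μWb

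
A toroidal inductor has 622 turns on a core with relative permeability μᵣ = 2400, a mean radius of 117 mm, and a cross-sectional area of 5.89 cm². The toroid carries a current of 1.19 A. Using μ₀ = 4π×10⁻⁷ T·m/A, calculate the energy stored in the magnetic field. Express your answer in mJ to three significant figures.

U ≈ 662 mJ

L = μ₀μᵣN²A/(2πR) = (4π×10⁻⁷)(2400)(622)²(5.890×10^-4)/(2π×0.117) = 0.9349 H.
U = ½LI² = ½(0.9349)(1.19)² = 0.6619 J.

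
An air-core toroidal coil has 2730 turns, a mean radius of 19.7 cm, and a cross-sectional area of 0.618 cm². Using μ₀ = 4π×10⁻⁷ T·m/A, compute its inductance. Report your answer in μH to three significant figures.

L ≈ 468 μH

For a thin toroid, L = μ₀N²A/(2πR).
L = (4π×10⁻⁷)(2730)²(6.180×10^-5) / (2π×0.197 m) = 4.676×10^-4 H.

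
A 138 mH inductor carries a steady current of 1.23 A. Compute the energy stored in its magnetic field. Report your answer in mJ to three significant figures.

Stored magnetic energy: U = ½LI².
U = ½(0.138 H)(1.23 A)² = 0.1044 J.

U ≈ 104 mJ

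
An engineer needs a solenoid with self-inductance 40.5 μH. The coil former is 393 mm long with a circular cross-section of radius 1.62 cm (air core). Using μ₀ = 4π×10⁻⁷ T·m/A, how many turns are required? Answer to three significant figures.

N ≈ 124 turns

A = πr² = π(1.620×10^-2 m)² = 8.2448×10^-4 m².
From L = μ₀N²A/ℓ, N = √(Lℓ / (μ₀A)).
N = √[(4.050×10^-5)(0.393) / ((4π×10⁻⁷)×8.2448×10^-4)] = √(1.536×10^4) ≈ 123.9.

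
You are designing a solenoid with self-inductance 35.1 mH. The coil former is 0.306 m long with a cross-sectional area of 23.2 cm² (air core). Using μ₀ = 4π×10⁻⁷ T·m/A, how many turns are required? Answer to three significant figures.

N ≈ 1920 turns

A = 23.2 cm² = 2.320×10^-3 m².
From L = μ₀N²A/ℓ, N = √(Lℓ / (μ₀A)).
N = √[(3.510×10^-2)(0.306) / ((4π×10⁻⁷)×2.320×10^-3)] = √(3.684×10^6) ≈ 1919.4.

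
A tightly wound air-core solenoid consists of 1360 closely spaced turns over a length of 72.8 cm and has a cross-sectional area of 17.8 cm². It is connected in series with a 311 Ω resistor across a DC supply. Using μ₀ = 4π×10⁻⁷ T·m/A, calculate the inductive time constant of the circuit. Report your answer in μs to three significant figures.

A = 17.8 cm² = 1.780×10^-3 m².
L = μ₀N²A/ℓ = (4π×10⁻⁷)(1360)²(1.780×10^-3)/(0.728) = 5.683×10^-3 H.
τ = L/R = (5.683×10^-3)/(311) = 1.827×10^-5 s.

τ ≈ 18.3 μs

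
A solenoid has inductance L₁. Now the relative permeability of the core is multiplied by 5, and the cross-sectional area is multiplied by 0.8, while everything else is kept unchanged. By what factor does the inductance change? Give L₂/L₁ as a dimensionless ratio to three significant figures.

For a solenoid, L ∝ μᵣN²A/ℓ.
L₂/L₁ = (5) × (0.8) = 4.00.

L₂/L₁ = 4.00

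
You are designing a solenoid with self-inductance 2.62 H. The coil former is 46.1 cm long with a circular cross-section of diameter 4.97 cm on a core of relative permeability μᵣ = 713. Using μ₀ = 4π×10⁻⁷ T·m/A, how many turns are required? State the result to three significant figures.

N ≈ 834 turns

A = π(d/2)² = π(2.485×10^-2 m)² = 1.940×10^-3 m².
From L = μ₀μᵣN²A/ℓ, N = √(Lℓ / (μ₀μᵣA)).
N = √[(2.62)(0.461) / ((4π×10⁻⁷)(713)×1.940×10^-3)] = √(6.949×10^5) ≈ 833.6.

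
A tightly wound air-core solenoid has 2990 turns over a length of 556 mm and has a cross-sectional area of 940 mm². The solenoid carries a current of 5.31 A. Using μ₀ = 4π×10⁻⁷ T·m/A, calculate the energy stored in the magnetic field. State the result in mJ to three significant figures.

U ≈ 268 mJ

A = 940 mm² = 9.400×10^-4 m².
L = μ₀N²A/ℓ = (4π×10⁻⁷)(2990)²(9.400×10^-4)/(0.556) = 1.899×10^-2 H.
U = ½LI² = ½(1.899×10^-2)(5.31)² = 0.2678 J.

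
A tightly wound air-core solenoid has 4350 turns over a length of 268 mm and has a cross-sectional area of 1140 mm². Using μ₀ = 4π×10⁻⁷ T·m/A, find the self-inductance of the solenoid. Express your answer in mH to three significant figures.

L ≈ 101 mH

A = 1140 mm² = 1.140×10^-3 m².
For a long solenoid, L = μ₀N²A/ℓ.
L = (4π×10⁻⁷)(4350)²(1.140×10^-3)/(0.268 m) = 0.1011 H.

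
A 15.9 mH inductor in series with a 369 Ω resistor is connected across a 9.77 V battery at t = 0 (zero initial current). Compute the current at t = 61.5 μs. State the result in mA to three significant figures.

I ≈ 20.1 mA

τ = L/R = 1.590×10^-2/369 = 4.309×10^-5 s; final current I_∞ = ε/R = 9.77/369 = 2.648×10^-2 A.
I(t) = I_∞(1 − e^(−t/τ)) with t/τ = 1.427.
I = (2.648×10^-2)(1 − e^(−1.427)) = 2.012×10^-2 A.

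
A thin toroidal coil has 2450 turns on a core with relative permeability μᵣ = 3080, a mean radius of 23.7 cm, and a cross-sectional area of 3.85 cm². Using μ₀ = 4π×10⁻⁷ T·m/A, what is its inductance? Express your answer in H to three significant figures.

L ≈ 6.01 H

For a thin toroid, L = μ₀μᵣN²A/(2πR).
L = (4π×10⁻⁷)(3080)(2450)²(3.850×10^-4) / (2π×0.237 m) = 6.007 H.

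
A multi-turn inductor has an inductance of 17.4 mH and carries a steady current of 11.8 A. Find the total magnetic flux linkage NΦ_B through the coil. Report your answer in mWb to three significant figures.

NΦ_B ≈ 205 mWb

From L = NΦ_B/I, the flux linkage is NΦ_B = LI.
NΦ_B = (1.740×10^-2 H)(11.8 A) = 0.2053 Wb.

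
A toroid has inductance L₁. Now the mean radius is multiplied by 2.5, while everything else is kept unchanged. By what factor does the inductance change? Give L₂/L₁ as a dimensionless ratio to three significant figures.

For a toroid, L ∝ μᵣN²A/R.
L₂/L₁ = (2.5)^-1 = 0.400.

L₂/L₁ = 0.400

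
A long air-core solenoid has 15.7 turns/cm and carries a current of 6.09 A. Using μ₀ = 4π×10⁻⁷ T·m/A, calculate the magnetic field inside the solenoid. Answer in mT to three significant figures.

Inside a long solenoid, B = μ₀nI.
B = (4π×10⁻⁷)(1.570×10^3 m⁻¹)(6.09 A) = 1.202×10^-2 T.

B ≈ 12.0 mT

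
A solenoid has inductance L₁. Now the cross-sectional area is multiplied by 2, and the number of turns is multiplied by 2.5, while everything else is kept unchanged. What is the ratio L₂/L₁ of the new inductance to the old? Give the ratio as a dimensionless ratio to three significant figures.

L₂/L₁ = 12.5

For a solenoid, L ∝ μᵣN²A/ℓ.
L₂/L₁ = (2) × (2.5)^2 = 12.5.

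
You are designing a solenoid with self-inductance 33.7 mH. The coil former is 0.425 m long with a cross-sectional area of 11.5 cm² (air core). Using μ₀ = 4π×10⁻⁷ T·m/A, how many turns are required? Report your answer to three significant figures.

A = 11.5 cm² = 1.150×10^-3 m².
From L = μ₀N²A/ℓ, N = √(Lℓ / (μ₀A)).
N = √[(3.370×10^-2)(0.425) / ((4π×10⁻⁷)×1.150×10^-3)] = √(9.911×10^6) ≈ 3148.2.

N ≈ 3150 turns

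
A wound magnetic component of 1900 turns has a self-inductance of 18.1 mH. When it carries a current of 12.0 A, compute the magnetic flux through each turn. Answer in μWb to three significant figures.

From L = NΦ_B/I, the flux per turn is Φ_B = LI/N.
Φ_B = (1.810×10^-2 H)(12.0 A)/1900 = 1.143×10^-4 Wb.

Φ_B ≈ 114 μWb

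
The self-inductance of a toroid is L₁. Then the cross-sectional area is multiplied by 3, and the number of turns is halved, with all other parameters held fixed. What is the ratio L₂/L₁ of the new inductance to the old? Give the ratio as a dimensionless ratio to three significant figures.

For a toroid, L ∝ μᵣN²A/R.
L₂/L₁ = (3) × (0.5)^2 = 0.750.

L₂/L₁ = 0.750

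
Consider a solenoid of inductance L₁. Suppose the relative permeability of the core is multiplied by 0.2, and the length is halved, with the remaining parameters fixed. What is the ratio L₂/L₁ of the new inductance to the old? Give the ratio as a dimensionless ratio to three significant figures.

For a solenoid, L ∝ μᵣN²A/ℓ.
L₂/L₁ = (0.2) × (0.5)^-1 = 0.400.

L₂/L₁ = 0.400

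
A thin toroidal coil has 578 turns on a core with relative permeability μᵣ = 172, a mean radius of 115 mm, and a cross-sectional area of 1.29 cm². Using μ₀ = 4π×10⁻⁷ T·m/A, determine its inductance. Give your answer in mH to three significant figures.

For a thin toroid, L = μ₀μᵣN²A/(2πR).
L = (4π×10⁻⁷)(172)(578)²(1.290×10^-4) / (2π×0.115 m) = 1.289×10^-2 H.

L ≈ 12.9 mH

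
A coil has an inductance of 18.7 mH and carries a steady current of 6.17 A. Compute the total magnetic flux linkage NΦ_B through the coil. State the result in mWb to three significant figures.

From L = NΦ_B/I, the flux linkage is NΦ_B = LI.
NΦ_B = (1.870×10^-2 H)(6.17 A) = 0.1154 Wb.

NΦ_B ≈ 115 mWb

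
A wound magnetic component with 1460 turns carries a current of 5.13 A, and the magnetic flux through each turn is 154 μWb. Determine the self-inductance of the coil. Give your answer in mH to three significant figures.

L ≈ 43.8 mH

Self-inductance is defined by L = NΦ_B/I (flux linkage over current).
L = (1460)(1.540×10^-4 Wb)/(5.13 A) = 4.383×10^-2 H.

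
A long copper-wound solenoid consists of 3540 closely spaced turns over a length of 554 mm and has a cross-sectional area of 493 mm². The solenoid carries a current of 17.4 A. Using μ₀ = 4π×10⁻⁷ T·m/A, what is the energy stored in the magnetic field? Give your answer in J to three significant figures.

A = 493 mm² = 4.930×10^-4 m².
L = μ₀N²A/ℓ = (4π×10⁻⁷)(3540)²(4.930×10^-4)/(0.554) = 1.401×10^-2 H.
U = ½LI² = ½(1.401×10^-2)(17.4)² = 2.121 J.

U ≈ 2.12 J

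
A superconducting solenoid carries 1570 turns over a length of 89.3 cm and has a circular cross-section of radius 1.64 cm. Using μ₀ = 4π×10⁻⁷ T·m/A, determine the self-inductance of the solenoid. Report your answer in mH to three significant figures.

L ≈ 2.93 mH

A = πr² = π(1.640×10^-2 m)² = 8.450×10^-4 m².
For a long solenoid, L = μ₀N²A/ℓ.
L = (4π×10⁻⁷)(1570)²(8.450×10^-4)/(0.893 m) = 2.931×10^-3 H.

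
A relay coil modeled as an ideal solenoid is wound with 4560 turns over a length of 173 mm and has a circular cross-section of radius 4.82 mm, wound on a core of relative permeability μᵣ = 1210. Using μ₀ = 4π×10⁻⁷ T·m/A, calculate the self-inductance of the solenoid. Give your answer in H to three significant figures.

L ≈ 13.3 H

A = πr² = π(4.820×10^-3 m)² = 7.299×10^-5 m².
For a long solenoid, L = μ₀μᵣN²A/ℓ.
L = (4π×10⁻⁷)(1210)(4560)²(7.299×10^-5)/(0.173 m) = 13.34 H.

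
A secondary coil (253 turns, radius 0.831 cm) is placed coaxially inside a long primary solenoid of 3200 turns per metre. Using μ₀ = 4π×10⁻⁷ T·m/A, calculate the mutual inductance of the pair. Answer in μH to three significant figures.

The outer solenoid produces a uniform field B₁ = μ₀n₁I₁ across the inner coil,
so the flux linkage is N₂Φ = N₂B₁A₂ = μ₀n₁N₂A₂·I₁, giving M = μ₀n₁N₂A₂.
A₂ = πr² = π(8.310×10^-3 m)² = 2.169×10^-4 m².
M = (4π×10⁻⁷)(3200)(253)(2.169×10^-4) = 2.207×10^-4 H.

M ≈ 221 μH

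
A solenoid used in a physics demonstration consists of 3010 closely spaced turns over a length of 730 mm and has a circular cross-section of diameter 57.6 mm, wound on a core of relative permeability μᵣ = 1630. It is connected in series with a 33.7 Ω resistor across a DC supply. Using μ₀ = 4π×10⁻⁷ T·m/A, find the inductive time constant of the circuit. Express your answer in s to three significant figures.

τ ≈ 1.97 s

A = π(d/2)² = π(2.880×10^-2 m)² = 2.606×10^-3 m².
L = μ₀μᵣN²A/ℓ = (4π×10⁻⁷)(1630)(3010)²(2.606×10^-3)/(0.73) = 66.24 H.
τ = L/R = (66.24)/(33.7) = 1.966 s.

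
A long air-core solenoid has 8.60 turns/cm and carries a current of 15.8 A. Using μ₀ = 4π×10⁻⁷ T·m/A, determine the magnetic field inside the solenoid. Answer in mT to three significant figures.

B ≈ 17.1 mT

Inside a long solenoid, B = μ₀nI.
B = (4π×10⁻⁷)(860 m⁻¹)(15.8 A) = 1.708×10^-2 T.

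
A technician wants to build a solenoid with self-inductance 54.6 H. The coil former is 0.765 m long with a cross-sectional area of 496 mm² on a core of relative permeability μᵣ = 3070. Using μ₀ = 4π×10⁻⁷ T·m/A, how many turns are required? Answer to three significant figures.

N ≈ 4670 turns

A = 496 mm² = 4.960×10^-4 m².
From L = μ₀μᵣN²A/ℓ, N = √(Lℓ / (μ₀μᵣA)).
N = √[(54.6)(0.765) / ((4π×10⁻⁷)(3070)×4.960×10^-4)] = √(2.183×10^7) ≈ 4672.1.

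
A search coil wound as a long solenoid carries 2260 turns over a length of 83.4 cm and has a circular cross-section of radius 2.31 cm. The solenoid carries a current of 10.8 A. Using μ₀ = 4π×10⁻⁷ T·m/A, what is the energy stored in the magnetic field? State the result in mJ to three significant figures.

A = πr² = π(2.310×10^-2 m)² = 1.676×10^-3 m².
L = μ₀N²A/ℓ = (4π×10⁻⁷)(2260)²(1.676×10^-3)/(0.834) = 1.290×10^-2 H.
U = ½LI² = ½(1.290×10^-2)(10.8)² = 0.7524 J.

U ≈ 752 mJ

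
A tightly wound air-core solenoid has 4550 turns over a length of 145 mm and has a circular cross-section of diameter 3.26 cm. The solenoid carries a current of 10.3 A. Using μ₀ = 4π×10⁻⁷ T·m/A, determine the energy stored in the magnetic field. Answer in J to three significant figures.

U ≈ 7.94 J

A = π(d/2)² = π(1.630×10^-2 m)² = 8.347×10^-4 m².
L = μ₀N²A/ℓ = (4π×10⁻⁷)(4550)²(8.347×10^-4)/(0.145) = 0.1498 H.
U = ½LI² = ½(0.1498)(10.3)² = 7.944 J.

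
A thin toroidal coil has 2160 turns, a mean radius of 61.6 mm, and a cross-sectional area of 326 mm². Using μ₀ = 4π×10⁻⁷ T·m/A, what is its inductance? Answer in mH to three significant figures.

For a thin toroid, L = μ₀N²A/(2πR).
L = (4π×10⁻⁷)(2160)²(3.260×10^-4) / (2π×6.160×10^-2 m) = 4.938×10^-3 H.

L ≈ 4.94 mH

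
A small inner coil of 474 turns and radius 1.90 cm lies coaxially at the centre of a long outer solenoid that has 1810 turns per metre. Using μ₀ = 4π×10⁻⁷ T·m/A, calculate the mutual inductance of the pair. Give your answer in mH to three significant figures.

The outer solenoid produces a uniform field B₁ = μ₀n₁I₁ across the inner coil,
so the flux linkage is N₂Φ = N₂B₁A₂ = μ₀n₁N₂A₂·I₁, giving M = μ₀n₁N₂A₂.
A₂ = πr² = π(1.900×10^-2 m)² = 1.134×10^-3 m².
M = (4π×10⁻⁷)(1810)(474)(1.134×10^-3) = 1.223×10^-3 H.

M ≈ 1.22 mH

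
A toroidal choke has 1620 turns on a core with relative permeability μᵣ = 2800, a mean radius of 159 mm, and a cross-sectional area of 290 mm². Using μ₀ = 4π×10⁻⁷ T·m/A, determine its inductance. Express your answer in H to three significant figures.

For a thin toroid, L = μ₀μᵣN²A/(2πR).
L = (4π×10⁻⁷)(2800)(1620)²(2.900×10^-4) / (2π×0.159 m) = 2.681 H.

L ≈ 2.68 H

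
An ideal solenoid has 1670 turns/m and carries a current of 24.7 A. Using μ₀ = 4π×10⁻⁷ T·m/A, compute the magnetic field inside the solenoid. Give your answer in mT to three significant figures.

B ≈ 51.8 mT

Inside a long solenoid, B = μ₀nI.
B = (4π×10⁻⁷)(1.670×10^3 m⁻¹)(24.7 A) = 5.184×10^-2 T.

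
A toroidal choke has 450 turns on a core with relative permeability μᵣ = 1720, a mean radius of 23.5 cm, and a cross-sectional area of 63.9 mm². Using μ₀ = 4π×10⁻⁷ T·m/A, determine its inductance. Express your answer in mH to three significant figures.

For a thin toroid, L = μ₀μᵣN²A/(2πR).
L = (4π×10⁻⁷)(1720)(450)²(6.390×10^-5) / (2π×0.235 m) = 1.894×10^-2 H.

L ≈ 18.9 mH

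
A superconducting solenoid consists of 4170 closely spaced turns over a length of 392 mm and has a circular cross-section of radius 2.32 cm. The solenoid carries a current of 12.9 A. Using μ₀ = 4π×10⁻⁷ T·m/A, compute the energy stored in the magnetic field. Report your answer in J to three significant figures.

U ≈ 7.84 J

A = πr² = π(2.320×10^-2 m)² = 1.691×10^-3 m².
L = μ₀N²A/ℓ = (4π×10⁻⁷)(4170)²(1.691×10^-3)/(0.392) = 9.426×10^-2 H.
U = ½LI² = ½(9.426×10^-2)(12.9)² = 7.843 J.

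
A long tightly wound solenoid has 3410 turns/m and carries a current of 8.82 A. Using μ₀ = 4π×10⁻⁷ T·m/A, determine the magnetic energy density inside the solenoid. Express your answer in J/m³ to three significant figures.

u ≈ 568 J/m³

B = μ₀nI = (4π×10⁻⁷)(3.410×10^3)(8.82) = 3.779×10^-2 T.
u = B²/(2μ₀) = (3.779×10^-2)²/(2×4π×10⁻⁷) = 568.4 J/m³.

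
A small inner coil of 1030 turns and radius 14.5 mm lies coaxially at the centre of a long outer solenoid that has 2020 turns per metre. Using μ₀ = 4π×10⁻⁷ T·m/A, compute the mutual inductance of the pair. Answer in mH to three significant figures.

The outer solenoid produces a uniform field B₁ = μ₀n₁I₁ across the inner coil,
so the flux linkage is N₂Φ = N₂B₁A₂ = μ₀n₁N₂A₂·I₁, giving M = μ₀n₁N₂A₂.
A₂ = πr² = π(1.450×10^-2 m)² = 6.605×10^-4 m².
M = (4π×10⁻⁷)(2020)(1030)(6.605×10^-4) = 1.727×10^-3 H.

M ≈ 1.73 mH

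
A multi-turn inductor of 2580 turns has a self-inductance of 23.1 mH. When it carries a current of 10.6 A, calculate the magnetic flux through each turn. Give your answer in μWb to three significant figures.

Φ_B ≈ 94.9 μWb

From L = NΦ_B/I, the flux per turn is Φ_B = LI/N.
Φ_B = (2.310×10^-2 H)(10.6 A)/2580 = 9.491×10^-5 Wb.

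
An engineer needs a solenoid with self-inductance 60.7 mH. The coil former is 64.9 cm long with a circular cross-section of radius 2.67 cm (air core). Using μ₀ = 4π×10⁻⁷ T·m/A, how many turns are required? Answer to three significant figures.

N ≈ 3740 turns

A = πr² = π(2.670×10^-2 m)² = 2.240×10^-3 m².
From L = μ₀N²A/ℓ, N = √(Lℓ / (μ₀A)).
N = √[(6.070×10^-2)(0.649) / ((4π×10⁻⁷)×2.240×10^-3)] = √(1.400×10^7) ≈ 3741.3.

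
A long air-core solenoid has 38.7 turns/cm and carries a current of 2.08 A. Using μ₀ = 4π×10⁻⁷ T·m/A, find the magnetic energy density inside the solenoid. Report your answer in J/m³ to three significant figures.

B = μ₀nI = (4π×10⁻⁷)(3.870×10^3)(2.08) = 1.012×10^-2 T.
u = B²/(2μ₀) = (1.012×10^-2)²/(2×4π×10⁻⁷) = 40.71 J/m³.

u ≈ 40.7 J/m³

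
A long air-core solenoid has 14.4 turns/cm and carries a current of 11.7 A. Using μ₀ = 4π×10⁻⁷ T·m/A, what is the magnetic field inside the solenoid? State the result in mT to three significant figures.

B ≈ 21.2 mT

Inside a long solenoid, B = μ₀nI.
B = (4π×10⁻⁷)(1.440×10^3 m⁻¹)(11.7 A) = 2.117×10^-2 T.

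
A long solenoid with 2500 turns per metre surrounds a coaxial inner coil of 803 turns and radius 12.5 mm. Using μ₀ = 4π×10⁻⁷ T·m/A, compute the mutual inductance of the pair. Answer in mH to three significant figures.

The outer solenoid produces a uniform field B₁ = μ₀n₁I₁ across the inner coil,
so the flux linkage is N₂Φ = N₂B₁A₂ = μ₀n₁N₂A₂·I₁, giving M = μ₀n₁N₂A₂.
A₂ = πr² = π(1.250×10^-2 m)² = 4.909×10^-4 m².
M = (4π×10⁻⁷)(2500)(803)(4.909×10^-4) = 1.238×10^-3 H.

M ≈ 1.24 mH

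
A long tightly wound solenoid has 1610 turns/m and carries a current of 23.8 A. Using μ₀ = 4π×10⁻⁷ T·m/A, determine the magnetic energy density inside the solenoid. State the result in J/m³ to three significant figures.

u ≈ 923 J/m³

B = μ₀nI = (4π×10⁻⁷)(1.610×10^3)(23.8) = 4.815×10^-2 T.
u = B²/(2μ₀) = (4.815×10^-2)²/(2×4π×10⁻⁷) = 922.5 J/m³.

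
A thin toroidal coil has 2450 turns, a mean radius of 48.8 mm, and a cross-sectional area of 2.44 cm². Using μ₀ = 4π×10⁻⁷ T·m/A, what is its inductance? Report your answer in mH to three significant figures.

For a thin toroid, L = μ₀N²A/(2πR).
L = (4π×10⁻⁷)(2450)²(2.440×10^-4) / (2π×4.880×10^-2 m) = 6.002×10^-3 H.

L ≈ 6.00 mH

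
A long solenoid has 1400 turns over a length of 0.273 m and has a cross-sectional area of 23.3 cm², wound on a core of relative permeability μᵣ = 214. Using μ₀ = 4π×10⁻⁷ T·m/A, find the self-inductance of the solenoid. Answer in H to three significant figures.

L ≈ 4.50 H

A = 23.3 cm² = 2.330×10^-3 m².
For a long solenoid, L = μ₀μᵣN²A/ℓ.
L = (4π×10⁻⁷)(214)(1400)²(2.330×10^-3)/(0.273 m) = 4.499 H.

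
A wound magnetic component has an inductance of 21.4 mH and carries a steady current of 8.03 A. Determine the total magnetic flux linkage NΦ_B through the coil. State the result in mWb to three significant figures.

From L = NΦ_B/I, the flux linkage is NΦ_B = LI.
NΦ_B = (2.140×10^-2 H)(8.03 A) = 0.1718 Wb.

NΦ_B ≈ 172 mWb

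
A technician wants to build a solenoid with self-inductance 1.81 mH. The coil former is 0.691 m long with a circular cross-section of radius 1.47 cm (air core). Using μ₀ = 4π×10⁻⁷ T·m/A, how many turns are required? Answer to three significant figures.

N ≈ 1210 turns

A = πr² = π(1.470×10^-2 m)² = 6.789×10^-4 m².
From L = μ₀N²A/ℓ, N = √(Lℓ / (μ₀A)).
N = √[(1.810×10^-3)(0.691) / ((4π×10⁻⁷)×6.789×10^-4)] = √(1.466×10^6) ≈ 1210.8.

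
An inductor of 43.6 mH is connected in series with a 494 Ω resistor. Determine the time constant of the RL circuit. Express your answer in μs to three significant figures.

τ = L/R = (4.360×10^-2 H)/(494 Ω) = 8.826×10^-5 s.

τ ≈ 88.3 μs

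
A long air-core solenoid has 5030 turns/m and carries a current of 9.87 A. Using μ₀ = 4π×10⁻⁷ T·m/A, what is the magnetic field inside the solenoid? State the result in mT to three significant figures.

B ≈ 62.4 mT

Inside a long solenoid, B = μ₀nI.
B = (4π×10⁻⁷)(5.030×10^3 m⁻¹)(9.87 A) = 6.239×10^-2 T.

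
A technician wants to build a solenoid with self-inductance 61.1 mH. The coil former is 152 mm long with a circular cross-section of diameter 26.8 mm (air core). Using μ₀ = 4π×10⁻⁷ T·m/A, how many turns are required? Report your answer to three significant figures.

N ≈ 3620 turns

A = π(d/2)² = π(1.340×10^-2 m)² = 5.641×10^-4 m².
From L = μ₀N²A/ℓ, N = √(Lℓ / (μ₀A)).
N = √[(6.110×10^-2)(0.152) / ((4π×10⁻⁷)×5.641×10^-4)] = √(1.310×10^7) ≈ 3619.6.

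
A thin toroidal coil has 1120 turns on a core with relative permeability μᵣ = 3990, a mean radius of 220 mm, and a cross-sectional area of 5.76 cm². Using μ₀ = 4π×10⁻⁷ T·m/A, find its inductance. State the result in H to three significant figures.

L ≈ 2.62 H

For a thin toroid, L = μ₀μᵣN²A/(2πR).
L = (4π×10⁻⁷)(3990)(1120)²(5.760×10^-4) / (2π×0.22 m) = 2.621 H.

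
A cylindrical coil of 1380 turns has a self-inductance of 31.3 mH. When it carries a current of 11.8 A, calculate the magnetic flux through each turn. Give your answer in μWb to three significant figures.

From L = NΦ_B/I, the flux per turn is Φ_B = LI/N.
Φ_B = (3.130×10^-2 H)(11.8 A)/1380 = 2.676×10^-4 Wb.

Φ_B ≈ 268 μWb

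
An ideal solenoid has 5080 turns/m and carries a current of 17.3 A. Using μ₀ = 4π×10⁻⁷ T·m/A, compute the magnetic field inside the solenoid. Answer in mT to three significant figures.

B ≈ 110 mT

Inside a long solenoid, B = μ₀nI.
B = (4π×10⁻⁷)(5.080×10^3 m⁻¹)(17.3 A) = 0.1104 T.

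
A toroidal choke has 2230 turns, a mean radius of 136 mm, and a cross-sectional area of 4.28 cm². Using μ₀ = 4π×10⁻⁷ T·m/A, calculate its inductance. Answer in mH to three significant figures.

L ≈ 3.13 mH

For a thin toroid, L = μ₀N²A/(2πR).
L = (4π×10⁻⁷)(2230)²(4.280×10^-4) / (2π×0.136 m) = 3.130×10^-3 H.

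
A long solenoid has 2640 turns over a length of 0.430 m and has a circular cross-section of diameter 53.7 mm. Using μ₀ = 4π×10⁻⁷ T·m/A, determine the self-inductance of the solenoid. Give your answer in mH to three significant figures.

L ≈ 46.1 mH

A = π(d/2)² = π(2.685×10^-2 m)² = 2.2648×10^-3 m².
For a long solenoid, L = μ₀N²A/ℓ.
L = (4π×10⁻⁷)(2640)²(2.2648×10^-3)/(0.43 m) = 4.613×10^-2 H.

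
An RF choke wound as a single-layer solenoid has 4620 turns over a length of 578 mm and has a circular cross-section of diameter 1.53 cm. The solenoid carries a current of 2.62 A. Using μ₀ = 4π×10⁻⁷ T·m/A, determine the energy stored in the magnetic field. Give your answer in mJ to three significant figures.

A = π(d/2)² = π(7.650×10^-3 m)² = 1.839×10^-4 m².
L = μ₀N²A/ℓ = (4π×10⁻⁷)(4620)²(1.839×10^-4)/(0.578) = 8.532×10^-3 H.
U = ½LI² = ½(8.532×10^-3)(2.62)² = 2.928×10^-2 J.

U ≈ 29.3 mJ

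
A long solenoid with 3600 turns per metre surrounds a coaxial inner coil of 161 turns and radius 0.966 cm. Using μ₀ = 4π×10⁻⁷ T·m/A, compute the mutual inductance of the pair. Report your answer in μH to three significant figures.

M ≈ 214 μH

The outer solenoid produces a uniform field B₁ = μ₀n₁I₁ across the inner coil,
so the flux linkage is N₂Φ = N₂B₁A₂ = μ₀n₁N₂A₂·I₁, giving M = μ₀n₁N₂A₂.
A₂ = πr² = π(9.660×10^-3 m)² = 2.932×10^-4 m².
M = (4π×10⁻⁷)(3600)(161)(2.932×10^-4) = 2.135×10^-4 H.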